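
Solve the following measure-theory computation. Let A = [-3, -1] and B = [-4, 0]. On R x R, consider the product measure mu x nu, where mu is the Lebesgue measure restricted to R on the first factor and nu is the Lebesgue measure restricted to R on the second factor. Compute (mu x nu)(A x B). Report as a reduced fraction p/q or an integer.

For a measurable rectangle A x B, the product measure satisfies
  (mu x nu)(A x B) = mu(A) * nu(B).
  mu(A) = 2.
  nu(B) = 4.
  (mu x nu)(A x B) = 2 * 4 = 8.

8


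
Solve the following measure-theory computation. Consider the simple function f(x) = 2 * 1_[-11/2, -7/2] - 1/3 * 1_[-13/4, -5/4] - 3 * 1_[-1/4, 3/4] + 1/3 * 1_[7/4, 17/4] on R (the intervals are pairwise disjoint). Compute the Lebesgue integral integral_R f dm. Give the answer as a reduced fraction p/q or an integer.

For a simple function f = sum_i c_i * 1_{A_i} with disjoint A_i,
  integral f dm = sum_i c_i * m(A_i).
Lengths of the A_i:
  m(A_1) = -7/2 - (-11/2) = 2.
  m(A_2) = -5/4 - (-13/4) = 2.
  m(A_3) = 3/4 - (-1/4) = 1.
  m(A_4) = 17/4 - 7/4 = 5/2.
Contributions c_i * m(A_i):
  (2) * (2) = 4.
  (-1/3) * (2) = -2/3.
  (-3) * (1) = -3.
  (1/3) * (5/2) = 5/6.
Total: 4 - 2/3 - 3 + 5/6 = 7/6.

7/6


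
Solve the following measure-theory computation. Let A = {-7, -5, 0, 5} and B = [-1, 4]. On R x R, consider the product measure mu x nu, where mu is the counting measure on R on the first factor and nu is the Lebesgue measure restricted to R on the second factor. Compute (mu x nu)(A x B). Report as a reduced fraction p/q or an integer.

For a measurable rectangle A x B, the product measure satisfies
  (mu x nu)(A x B) = mu(A) * nu(B).
  mu(A) = 4.
  nu(B) = 5.
  (mu x nu)(A x B) = 4 * 5 = 20.

20


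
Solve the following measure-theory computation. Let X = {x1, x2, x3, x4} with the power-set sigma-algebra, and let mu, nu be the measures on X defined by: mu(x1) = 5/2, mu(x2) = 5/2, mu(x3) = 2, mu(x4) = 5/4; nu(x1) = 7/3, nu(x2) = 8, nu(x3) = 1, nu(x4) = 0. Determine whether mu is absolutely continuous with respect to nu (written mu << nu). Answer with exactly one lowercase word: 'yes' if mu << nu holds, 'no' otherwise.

mu << nu means: every nu-null measurable set is also mu-null; equivalently, for every atom x, if nu({x}) = 0 then mu({x}) = 0.
Checking each atom:
  x1: nu = 7/3 > 0 -> no constraint.
  x2: nu = 8 > 0 -> no constraint.
  x3: nu = 1 > 0 -> no constraint.
  x4: nu = 0, mu = 5/4 > 0 -> violates mu << nu.
The atom(s) x4 violate the condition (nu = 0 but mu > 0). Therefore mu is NOT absolutely continuous w.r.t. nu.

no


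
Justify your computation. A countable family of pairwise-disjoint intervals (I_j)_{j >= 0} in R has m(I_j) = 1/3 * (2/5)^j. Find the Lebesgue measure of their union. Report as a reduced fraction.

By countable additivity of the Lebesgue measure on pairwise disjoint measurable sets,
  m(union_{j >= 0} I_j) = sum_{j >= 0} m(I_j) = sum_{j >= 0} a * r^j,
  with a = 1/3 and r = 2/5.
Since 0 < r = 2/5 < 1, the geometric series converges:
  sum_{j >= 0} a * r^j = a / (1 - r).
  = 1/3 / (1 - 2/5)
  = 1/3 / (3/5)
  = 5/9.

5/9


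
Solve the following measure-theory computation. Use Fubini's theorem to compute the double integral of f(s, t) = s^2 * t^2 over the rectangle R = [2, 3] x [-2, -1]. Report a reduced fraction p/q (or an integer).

f(s, t) is a tensor product of a function of s and a function of t, and both factors are bounded continuous (hence Lebesgue integrable) on the rectangle, so Fubini's theorem applies:
  integral_R f d(m x m) = (integral_a1^b1 s^2 ds) * (integral_a2^b2 t^2 dt).
Inner integral in s: integral_{2}^{3} s^2 ds = (3^3 - 2^3)/3
  = 19/3.
Inner integral in t: integral_{-2}^{-1} t^2 dt = ((-1)^3 - (-2)^3)/3
  = 7/3.
Product: (19/3) * (7/3) = 133/9.

133/9


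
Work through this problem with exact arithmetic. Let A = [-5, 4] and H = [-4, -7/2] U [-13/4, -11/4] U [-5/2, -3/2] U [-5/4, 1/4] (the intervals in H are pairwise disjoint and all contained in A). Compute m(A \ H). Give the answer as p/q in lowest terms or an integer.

The ambient interval has length m(A) = 4 - (-5) = 9.
Since the holes are disjoint and sit inside A, by finite additivity
  m(H) = sum_i (b_i - a_i), and m(A \ H) = m(A) - m(H).
Computing the hole measures:
  m(H_1) = -7/2 - (-4) = 1/2.
  m(H_2) = -11/4 - (-13/4) = 1/2.
  m(H_3) = -3/2 - (-5/2) = 1.
  m(H_4) = 1/4 - (-5/4) = 3/2.
Summed: m(H) = 1/2 + 1/2 + 1 + 3/2 = 7/2.
So m(A \ H) = 9 - 7/2 = 11/2.

11/2


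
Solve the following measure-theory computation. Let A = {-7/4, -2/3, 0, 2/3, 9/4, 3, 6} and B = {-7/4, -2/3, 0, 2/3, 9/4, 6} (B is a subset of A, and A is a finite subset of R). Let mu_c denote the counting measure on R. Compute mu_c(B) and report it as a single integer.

Counting measure assigns mu_c(E) = |E| (number of elements) when E is finite.
B has 6 element(s), so mu_c(B) = 6.

6


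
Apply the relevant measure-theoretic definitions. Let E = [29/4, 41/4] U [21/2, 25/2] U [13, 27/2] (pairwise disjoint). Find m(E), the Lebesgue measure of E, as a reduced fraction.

For pairwise disjoint intervals, m(union_i I_i) = sum_i m(I_i),
and m is invariant under swapping open/closed endpoints (single points have measure 0).
So m(E) = sum_i (b_i - a_i).
  I_1 has length 41/4 - 29/4 = 3.
  I_2 has length 25/2 - 21/2 = 2.
  I_3 has length 27/2 - 13 = 1/2.
Summing:
  m(E) = 3 + 2 + 1/2 = 11/2.

11/2


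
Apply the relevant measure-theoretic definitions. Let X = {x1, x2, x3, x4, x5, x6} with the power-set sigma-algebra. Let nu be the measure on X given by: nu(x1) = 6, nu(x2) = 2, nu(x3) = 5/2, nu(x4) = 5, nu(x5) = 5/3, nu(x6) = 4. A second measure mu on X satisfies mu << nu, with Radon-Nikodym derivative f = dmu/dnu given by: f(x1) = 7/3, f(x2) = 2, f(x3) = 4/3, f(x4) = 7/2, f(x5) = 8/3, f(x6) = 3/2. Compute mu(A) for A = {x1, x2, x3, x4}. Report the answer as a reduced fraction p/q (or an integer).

By the defining property of the Radon-Nikodym derivative, for every measurable set A,
  mu(A) = integral_A f dnu.
Since nu is a discrete measure concentrated on the atoms of X, the integral over A reduces to the sum
  mu(A) = sum_{x in A} f(x) * nu({x}).
Computing each term:
  x1: f(x1) * nu(x1) = 7/3 * 6 = 14.
  x2: f(x2) * nu(x2) = 2 * 2 = 4.
  x3: f(x3) * nu(x3) = 4/3 * 5/2 = 10/3.
  x4: f(x4) * nu(x4) = 7/2 * 5 = 35/2.
Summing: mu(A) = 14 + 4 + 10/3 + 35/2 = 233/6.

233/6


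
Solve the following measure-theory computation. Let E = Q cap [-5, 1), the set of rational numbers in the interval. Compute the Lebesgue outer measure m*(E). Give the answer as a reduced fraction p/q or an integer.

E = Q cap [-5, 1) is a subset of Q, which is countable. Enumerate Q = {q_1, q_2, ...}; for any eps > 0, cover q_k by the open interval (q_k - eps/2^(k+1), q_k + eps/2^(k+1)), of length eps/2^k. The total cover length is sum_{k>=1} eps/2^k = eps. Hence m*(E) <= m*(Q) <= eps for every eps > 0, and since outer measure is non-negative, m*(E) = 0.

0


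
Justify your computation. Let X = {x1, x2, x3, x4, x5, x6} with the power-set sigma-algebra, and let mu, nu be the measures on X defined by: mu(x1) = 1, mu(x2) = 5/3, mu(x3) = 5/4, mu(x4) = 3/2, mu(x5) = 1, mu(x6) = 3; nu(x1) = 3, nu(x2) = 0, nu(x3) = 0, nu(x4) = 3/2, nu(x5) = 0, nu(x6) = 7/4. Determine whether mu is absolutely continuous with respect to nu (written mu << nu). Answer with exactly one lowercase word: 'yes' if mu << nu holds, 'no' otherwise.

mu << nu means: every nu-null measurable set is also mu-null; equivalently, for every atom x, if nu({x}) = 0 then mu({x}) = 0.
Checking each atom:
  x1: nu = 3 > 0 -> no constraint.
  x2: nu = 0, mu = 5/3 > 0 -> violates mu << nu.
  x3: nu = 0, mu = 5/4 > 0 -> violates mu << nu.
  x4: nu = 3/2 > 0 -> no constraint.
  x5: nu = 0, mu = 1 > 0 -> violates mu << nu.
  x6: nu = 7/4 > 0 -> no constraint.
The atom(s) x2, x3, x5 violate the condition (nu = 0 but mu > 0). Therefore mu is NOT absolutely continuous w.r.t. nu.

no


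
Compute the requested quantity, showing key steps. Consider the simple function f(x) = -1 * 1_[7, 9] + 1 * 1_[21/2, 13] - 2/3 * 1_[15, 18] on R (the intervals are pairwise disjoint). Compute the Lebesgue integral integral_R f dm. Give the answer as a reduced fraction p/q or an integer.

For a simple function f = sum_i c_i * 1_{A_i} with disjoint A_i,
  integral f dm = sum_i c_i * m(A_i).
Lengths of the A_i:
  m(A_1) = 9 - 7 = 2.
  m(A_2) = 13 - 21/2 = 5/2.
  m(A_3) = 18 - 15 = 3.
Contributions c_i * m(A_i):
  (-1) * (2) = -2.
  (1) * (5/2) = 5/2.
  (-2/3) * (3) = -2.
Total: -2 + 5/2 - 2 = -3/2.

-3/2


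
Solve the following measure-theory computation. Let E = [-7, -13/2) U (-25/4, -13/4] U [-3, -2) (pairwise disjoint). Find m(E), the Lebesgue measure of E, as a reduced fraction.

For pairwise disjoint intervals, m(union_i I_i) = sum_i m(I_i),
and m is invariant under swapping open/closed endpoints (single points have measure 0).
So m(E) = sum_i (b_i - a_i).
  I_1 has length -13/2 - (-7) = 1/2.
  I_2 has length -13/4 - (-25/4) = 3.
  I_3 has length -2 - (-3) = 1.
Summing:
  m(E) = 1/2 + 3 + 1 = 9/2.

9/2


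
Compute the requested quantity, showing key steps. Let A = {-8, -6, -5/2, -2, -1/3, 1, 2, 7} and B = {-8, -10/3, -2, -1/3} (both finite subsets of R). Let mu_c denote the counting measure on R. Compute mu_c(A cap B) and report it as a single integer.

Counting measure on a finite set equals cardinality. mu_c(A cap B) = |A cap B| (elements appearing in both).
Enumerating the elements of A that also lie in B gives 3 element(s).
So mu_c(A cap B) = 3.

3


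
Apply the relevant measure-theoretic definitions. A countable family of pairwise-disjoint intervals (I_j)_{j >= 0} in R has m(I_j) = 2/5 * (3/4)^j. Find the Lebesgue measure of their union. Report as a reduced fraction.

By countable additivity of the Lebesgue measure on pairwise disjoint measurable sets,
  m(union_{j >= 0} I_j) = sum_{j >= 0} m(I_j) = sum_{j >= 0} a * r^j,
  with a = 2/5 and r = 3/4.
Since 0 < r = 3/4 < 1, the geometric series converges:
  sum_{j >= 0} a * r^j = a / (1 - r).
  = 2/5 / (1 - 3/4)
  = 2/5 / (1/4)
  = 8/5.

8/5


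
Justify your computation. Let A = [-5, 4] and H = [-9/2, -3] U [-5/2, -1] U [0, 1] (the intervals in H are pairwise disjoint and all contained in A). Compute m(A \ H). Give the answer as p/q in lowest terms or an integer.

The ambient interval has length m(A) = 4 - (-5) = 9.
Since the holes are disjoint and sit inside A, by finite additivity
  m(H) = sum_i (b_i - a_i), and m(A \ H) = m(A) - m(H).
Computing the hole measures:
  m(H_1) = -3 - (-9/2) = 3/2.
  m(H_2) = -1 - (-5/2) = 3/2.
  m(H_3) = 1 - 0 = 1.
Summed: m(H) = 3/2 + 3/2 + 1 = 4.
So m(A \ H) = 9 - 4 = 5.

5


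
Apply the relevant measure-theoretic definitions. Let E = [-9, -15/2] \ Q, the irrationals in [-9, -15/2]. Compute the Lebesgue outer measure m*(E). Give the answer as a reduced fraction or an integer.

The interval I = [-9, -15/2] has m(I) = -15/2 - (-9) = 3/2 (endpoints are measure-zero, so open/closed/half-open agree). Write I = (I cap Q) u (I \ Q). The rationals in I are countable, so m*(I cap Q) = 0 (cover each rational by intervals whose total length is arbitrarily small). By countable subadditivity m*(I) <= m*(I cap Q) + m*(I \ Q), hence m*(I \ Q) >= m(I) = 3/2. The reverse inequality m*(I \ Q) <= m*(I) = 3/2 is trivial since (I \ Q) is a subset of I. Therefore m*(I \ Q) = 3/2.

3/2


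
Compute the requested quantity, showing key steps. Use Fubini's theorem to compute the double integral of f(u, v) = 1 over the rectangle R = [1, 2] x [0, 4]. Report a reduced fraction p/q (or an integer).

f(u, v) is a tensor product of a function of u and a function of v, and both factors are bounded continuous (hence Lebesgue integrable) on the rectangle, so Fubini's theorem applies:
  integral_R f d(m x m) = (integral_a1^b1 1 du) * (integral_a2^b2 1 dv).
Inner integral in u: integral_{1}^{2} 1 du = (2^1 - 1^1)/1
  = 1.
Inner integral in v: integral_{0}^{4} 1 dv = (4^1 - 0^1)/1
  = 4.
Product: (1) * (4) = 4.

4


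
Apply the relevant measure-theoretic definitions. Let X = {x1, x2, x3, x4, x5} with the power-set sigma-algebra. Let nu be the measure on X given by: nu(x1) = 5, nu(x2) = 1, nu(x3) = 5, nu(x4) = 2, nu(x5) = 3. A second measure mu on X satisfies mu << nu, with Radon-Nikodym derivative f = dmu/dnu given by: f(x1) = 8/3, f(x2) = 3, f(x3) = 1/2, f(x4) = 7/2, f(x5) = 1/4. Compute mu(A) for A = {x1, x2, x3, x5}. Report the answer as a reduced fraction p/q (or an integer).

By the defining property of the Radon-Nikodym derivative, for every measurable set A,
  mu(A) = integral_A f dnu.
Since nu is a discrete measure concentrated on the atoms of X, the integral over A reduces to the sum
  mu(A) = sum_{x in A} f(x) * nu({x}).
Computing each term:
  x1: f(x1) * nu(x1) = 8/3 * 5 = 40/3.
  x2: f(x2) * nu(x2) = 3 * 1 = 3.
  x3: f(x3) * nu(x3) = 1/2 * 5 = 5/2.
  x5: f(x5) * nu(x5) = 1/4 * 3 = 3/4.
Summing: mu(A) = 40/3 + 3 + 5/2 + 3/4 = 235/12.

235/12


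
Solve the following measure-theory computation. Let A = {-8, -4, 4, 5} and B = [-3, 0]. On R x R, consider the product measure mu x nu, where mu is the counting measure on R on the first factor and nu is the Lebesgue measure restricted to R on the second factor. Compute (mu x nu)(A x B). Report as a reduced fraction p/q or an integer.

For a measurable rectangle A x B, the product measure satisfies
  (mu x nu)(A x B) = mu(A) * nu(B).
  mu(A) = 4.
  nu(B) = 3.
  (mu x nu)(A x B) = 4 * 3 = 12.

12


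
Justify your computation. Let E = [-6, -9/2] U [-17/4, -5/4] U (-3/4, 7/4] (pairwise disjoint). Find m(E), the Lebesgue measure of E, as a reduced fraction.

For pairwise disjoint intervals, m(union_i I_i) = sum_i m(I_i),
and m is invariant under swapping open/closed endpoints (single points have measure 0).
So m(E) = sum_i (b_i - a_i).
  I_1 has length -9/2 - (-6) = 3/2.
  I_2 has length -5/4 - (-17/4) = 3.
  I_3 has length 7/4 - (-3/4) = 5/2.
Summing:
  m(E) = 3/2 + 3 + 5/2 = 7.

7


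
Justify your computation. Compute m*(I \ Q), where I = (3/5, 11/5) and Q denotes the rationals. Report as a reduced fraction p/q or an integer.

The interval I = (3/5, 11/5) has m(I) = 11/5 - 3/5 = 8/5 (endpoints are measure-zero, so open/closed/half-open agree). Write I = (I cap Q) u (I \ Q). The rationals in I are countable, so m*(I cap Q) = 0 (cover each rational by intervals whose total length is arbitrarily small). By countable subadditivity m*(I) <= m*(I cap Q) + m*(I \ Q), hence m*(I \ Q) >= m(I) = 8/5. The reverse inequality m*(I \ Q) <= m*(I) = 8/5 is trivial since (I \ Q) is a subset of I. Therefore m*(I \ Q) = 8/5.

8/5


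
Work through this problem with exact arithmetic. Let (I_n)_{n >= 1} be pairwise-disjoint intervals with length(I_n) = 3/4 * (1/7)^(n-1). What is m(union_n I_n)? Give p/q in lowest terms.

By countable additivity of the Lebesgue measure on pairwise disjoint measurable sets,
  m(union_{n >= 1} I_n) = sum_{n >= 1} m(I_n) = sum_{n >= 1} a * r^(n-1),
  with a = 3/4 and r = 1/7.
Since 0 < r = 1/7 < 1, the geometric series converges:
  sum_{n >= 1} a * r^(n-1) = a / (1 - r).
  = 3/4 / (1 - 1/7)
  = 3/4 / (6/7)
  = 7/8.

7/8


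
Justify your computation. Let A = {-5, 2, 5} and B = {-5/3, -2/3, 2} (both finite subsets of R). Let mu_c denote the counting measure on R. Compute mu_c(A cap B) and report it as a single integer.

Counting measure on a finite set equals cardinality. mu_c(A cap B) = |A cap B| (elements appearing in both).
Enumerating the elements of A that also lie in B gives 1 element(s).
So mu_c(A cap B) = 1.

1


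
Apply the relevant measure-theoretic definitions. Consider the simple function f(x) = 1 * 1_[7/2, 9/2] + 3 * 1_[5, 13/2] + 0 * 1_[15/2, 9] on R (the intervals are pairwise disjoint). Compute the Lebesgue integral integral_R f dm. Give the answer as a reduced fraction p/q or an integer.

For a simple function f = sum_i c_i * 1_{A_i} with disjoint A_i,
  integral f dm = sum_i c_i * m(A_i).
Lengths of the A_i:
  m(A_1) = 9/2 - 7/2 = 1.
  m(A_2) = 13/2 - 5 = 3/2.
  m(A_3) = 9 - 15/2 = 3/2.
Contributions c_i * m(A_i):
  (1) * (1) = 1.
  (3) * (3/2) = 9/2.
  (0) * (3/2) = 0.
Total: 1 + 9/2 + 0 = 11/2.

11/2


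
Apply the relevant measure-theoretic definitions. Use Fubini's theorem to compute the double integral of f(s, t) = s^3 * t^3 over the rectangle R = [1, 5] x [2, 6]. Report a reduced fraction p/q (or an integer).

f(s, t) is a tensor product of a function of s and a function of t, and both factors are bounded continuous (hence Lebesgue integrable) on the rectangle, so Fubini's theorem applies:
  integral_R f d(m x m) = (integral_a1^b1 s^3 ds) * (integral_a2^b2 t^3 dt).
Inner integral in s: integral_{1}^{5} s^3 ds = (5^4 - 1^4)/4
  = 156.
Inner integral in t: integral_{2}^{6} t^3 dt = (6^4 - 2^4)/4
  = 320.
Product: (156) * (320) = 49920.

49920


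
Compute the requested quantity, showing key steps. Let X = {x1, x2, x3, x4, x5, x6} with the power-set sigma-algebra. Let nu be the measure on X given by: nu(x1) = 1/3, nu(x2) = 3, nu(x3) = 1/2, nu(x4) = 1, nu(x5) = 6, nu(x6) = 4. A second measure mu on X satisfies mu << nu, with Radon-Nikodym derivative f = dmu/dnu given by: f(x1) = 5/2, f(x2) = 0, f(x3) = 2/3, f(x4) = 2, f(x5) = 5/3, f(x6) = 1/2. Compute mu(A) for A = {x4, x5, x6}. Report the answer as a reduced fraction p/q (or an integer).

By the defining property of the Radon-Nikodym derivative, for every measurable set A,
  mu(A) = integral_A f dnu.
Since nu is a discrete measure concentrated on the atoms of X, the integral over A reduces to the sum
  mu(A) = sum_{x in A} f(x) * nu({x}).
Computing each term:
  x4: f(x4) * nu(x4) = 2 * 1 = 2.
  x5: f(x5) * nu(x5) = 5/3 * 6 = 10.
  x6: f(x6) * nu(x6) = 1/2 * 4 = 2.
Summing: mu(A) = 2 + 10 + 2 = 14.

14


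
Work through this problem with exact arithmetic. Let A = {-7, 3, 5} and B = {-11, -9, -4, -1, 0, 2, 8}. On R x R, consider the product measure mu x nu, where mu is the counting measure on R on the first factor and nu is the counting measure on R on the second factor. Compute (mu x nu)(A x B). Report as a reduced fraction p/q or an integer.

For a measurable rectangle A x B, the product measure satisfies
  (mu x nu)(A x B) = mu(A) * nu(B).
  mu(A) = 3.
  nu(B) = 7.
  (mu x nu)(A x B) = 3 * 7 = 21.

21


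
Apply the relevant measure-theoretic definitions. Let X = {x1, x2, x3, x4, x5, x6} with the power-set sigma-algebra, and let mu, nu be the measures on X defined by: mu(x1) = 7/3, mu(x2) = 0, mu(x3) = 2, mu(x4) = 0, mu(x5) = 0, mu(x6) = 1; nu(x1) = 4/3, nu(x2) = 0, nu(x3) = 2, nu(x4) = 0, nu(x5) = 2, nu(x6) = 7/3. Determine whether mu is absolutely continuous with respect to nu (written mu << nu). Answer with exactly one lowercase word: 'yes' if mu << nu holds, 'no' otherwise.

mu << nu means: every nu-null measurable set is also mu-null; equivalently, for every atom x, if nu({x}) = 0 then mu({x}) = 0.
Checking each atom:
  x1: nu = 4/3 > 0 -> no constraint.
  x2: nu = 0, mu = 0 -> consistent with mu << nu.
  x3: nu = 2 > 0 -> no constraint.
  x4: nu = 0, mu = 0 -> consistent with mu << nu.
  x5: nu = 2 > 0 -> no constraint.
  x6: nu = 7/3 > 0 -> no constraint.
No atom violates the condition. Therefore mu << nu.

yes


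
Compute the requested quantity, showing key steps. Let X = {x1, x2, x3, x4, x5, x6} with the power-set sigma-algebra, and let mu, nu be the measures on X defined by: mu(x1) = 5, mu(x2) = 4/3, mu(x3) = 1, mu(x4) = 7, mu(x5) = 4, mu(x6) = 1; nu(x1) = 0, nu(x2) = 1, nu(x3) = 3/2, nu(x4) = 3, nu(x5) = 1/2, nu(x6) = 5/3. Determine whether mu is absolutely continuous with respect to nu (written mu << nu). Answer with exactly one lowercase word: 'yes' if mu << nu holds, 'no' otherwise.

mu << nu means: every nu-null measurable set is also mu-null; equivalently, for every atom x, if nu({x}) = 0 then mu({x}) = 0.
Checking each atom:
  x1: nu = 0, mu = 5 > 0 -> violates mu << nu.
  x2: nu = 1 > 0 -> no constraint.
  x3: nu = 3/2 > 0 -> no constraint.
  x4: nu = 3 > 0 -> no constraint.
  x5: nu = 1/2 > 0 -> no constraint.
  x6: nu = 5/3 > 0 -> no constraint.
The atom(s) x1 violate the condition (nu = 0 but mu > 0). Therefore mu is NOT absolutely continuous w.r.t. nu.

no


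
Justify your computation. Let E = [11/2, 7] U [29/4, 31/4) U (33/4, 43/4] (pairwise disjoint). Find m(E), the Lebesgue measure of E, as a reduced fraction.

For pairwise disjoint intervals, m(union_i I_i) = sum_i m(I_i),
and m is invariant under swapping open/closed endpoints (single points have measure 0).
So m(E) = sum_i (b_i - a_i).
  I_1 has length 7 - 11/2 = 3/2.
  I_2 has length 31/4 - 29/4 = 1/2.
  I_3 has length 43/4 - 33/4 = 5/2.
Summing:
  m(E) = 3/2 + 1/2 + 5/2 = 9/2.

9/2


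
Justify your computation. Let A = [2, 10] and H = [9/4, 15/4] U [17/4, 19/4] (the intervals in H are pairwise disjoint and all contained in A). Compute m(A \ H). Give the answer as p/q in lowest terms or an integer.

The ambient interval has length m(A) = 10 - 2 = 8.
Since the holes are disjoint and sit inside A, by finite additivity
  m(H) = sum_i (b_i - a_i), and m(A \ H) = m(A) - m(H).
Computing the hole measures:
  m(H_1) = 15/4 - 9/4 = 3/2.
  m(H_2) = 19/4 - 17/4 = 1/2.
Summed: m(H) = 3/2 + 1/2 = 2.
So m(A \ H) = 8 - 2 = 6.

6


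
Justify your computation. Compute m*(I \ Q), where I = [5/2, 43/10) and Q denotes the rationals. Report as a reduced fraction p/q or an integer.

The interval I = [5/2, 43/10) has m(I) = 43/10 - 5/2 = 9/5 (endpoints are measure-zero, so open/closed/half-open agree). Write I = (I cap Q) u (I \ Q). The rationals in I are countable, so m*(I cap Q) = 0 (cover each rational by intervals whose total length is arbitrarily small). By countable subadditivity m*(I) <= m*(I cap Q) + m*(I \ Q), hence m*(I \ Q) >= m(I) = 9/5. The reverse inequality m*(I \ Q) <= m*(I) = 9/5 is trivial since (I \ Q) is a subset of I. Therefore m*(I \ Q) = 9/5.

9/5


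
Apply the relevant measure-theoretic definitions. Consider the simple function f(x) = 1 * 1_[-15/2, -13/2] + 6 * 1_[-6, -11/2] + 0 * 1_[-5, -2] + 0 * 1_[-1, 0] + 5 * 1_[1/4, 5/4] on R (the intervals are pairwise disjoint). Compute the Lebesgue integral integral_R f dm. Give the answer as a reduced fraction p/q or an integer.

For a simple function f = sum_i c_i * 1_{A_i} with disjoint A_i,
  integral f dm = sum_i c_i * m(A_i).
Lengths of the A_i:
  m(A_1) = -13/2 - (-15/2) = 1.
  m(A_2) = -11/2 - (-6) = 1/2.
  m(A_3) = -2 - (-5) = 3.
  m(A_4) = 0 - (-1) = 1.
  m(A_5) = 5/4 - 1/4 = 1.
Contributions c_i * m(A_i):
  (1) * (1) = 1.
  (6) * (1/2) = 3.
  (0) * (3) = 0.
  (0) * (1) = 0.
  (5) * (1) = 5.
Total: 1 + 3 + 0 + 0 + 5 = 9.

9


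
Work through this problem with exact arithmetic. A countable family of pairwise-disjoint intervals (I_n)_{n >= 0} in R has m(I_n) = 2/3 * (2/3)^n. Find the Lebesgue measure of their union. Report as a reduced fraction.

By countable additivity of the Lebesgue measure on pairwise disjoint measurable sets,
  m(union_{n >= 0} I_n) = sum_{n >= 0} m(I_n) = sum_{n >= 0} a * r^n,
  with a = 2/3 and r = 2/3.
Since 0 < r = 2/3 < 1, the geometric series converges:
  sum_{n >= 0} a * r^n = a / (1 - r).
  = 2/3 / (1 - 2/3)
  = 2/3 / (1/3)
  = 2.

2


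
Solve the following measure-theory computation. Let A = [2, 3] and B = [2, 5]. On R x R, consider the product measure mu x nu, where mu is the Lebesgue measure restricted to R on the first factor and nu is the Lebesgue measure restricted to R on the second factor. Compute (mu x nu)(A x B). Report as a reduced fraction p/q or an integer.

For a measurable rectangle A x B, the product measure satisfies
  (mu x nu)(A x B) = mu(A) * nu(B).
  mu(A) = 1.
  nu(B) = 3.
  (mu x nu)(A x B) = 1 * 3 = 3.

3


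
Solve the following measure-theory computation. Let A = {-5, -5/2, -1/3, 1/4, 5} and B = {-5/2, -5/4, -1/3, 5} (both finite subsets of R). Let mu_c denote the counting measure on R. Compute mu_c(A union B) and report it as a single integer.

Counting measure on a finite set equals cardinality. By inclusion-exclusion, |A union B| = |A| + |B| - |A cap B|.
|A| = 5, |B| = 4, |A cap B| = 3.
So mu_c(A union B) = 5 + 4 - 3 = 6.

6


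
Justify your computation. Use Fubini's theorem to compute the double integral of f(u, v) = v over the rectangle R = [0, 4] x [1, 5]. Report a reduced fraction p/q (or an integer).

f(u, v) is a tensor product of a function of u and a function of v, and both factors are bounded continuous (hence Lebesgue integrable) on the rectangle, so Fubini's theorem applies:
  integral_R f d(m x m) = (integral_a1^b1 1 du) * (integral_a2^b2 v dv).
Inner integral in u: integral_{0}^{4} 1 du = (4^1 - 0^1)/1
  = 4.
Inner integral in v: integral_{1}^{5} v dv = (5^2 - 1^2)/2
  = 12.
Product: (4) * (12) = 48.

48


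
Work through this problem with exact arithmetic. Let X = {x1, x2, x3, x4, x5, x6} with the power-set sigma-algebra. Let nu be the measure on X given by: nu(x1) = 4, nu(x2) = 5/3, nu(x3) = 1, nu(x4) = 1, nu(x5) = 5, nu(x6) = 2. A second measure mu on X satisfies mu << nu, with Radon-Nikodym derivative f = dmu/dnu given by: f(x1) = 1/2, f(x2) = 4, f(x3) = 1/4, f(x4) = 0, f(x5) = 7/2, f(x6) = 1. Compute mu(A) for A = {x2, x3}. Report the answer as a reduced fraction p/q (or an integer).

By the defining property of the Radon-Nikodym derivative, for every measurable set A,
  mu(A) = integral_A f dnu.
Since nu is a discrete measure concentrated on the atoms of X, the integral over A reduces to the sum
  mu(A) = sum_{x in A} f(x) * nu({x}).
Computing each term:
  x2: f(x2) * nu(x2) = 4 * 5/3 = 20/3.
  x3: f(x3) * nu(x3) = 1/4 * 1 = 1/4.
Summing: mu(A) = 20/3 + 1/4 = 83/12.

83/12


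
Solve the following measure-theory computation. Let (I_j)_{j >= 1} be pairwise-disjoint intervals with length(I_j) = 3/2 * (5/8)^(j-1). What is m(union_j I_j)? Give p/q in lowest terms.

By countable additivity of the Lebesgue measure on pairwise disjoint measurable sets,
  m(union_{j >= 1} I_j) = sum_{j >= 1} m(I_j) = sum_{j >= 1} a * r^(j-1),
  with a = 3/2 and r = 5/8.
Since 0 < r = 5/8 < 1, the geometric series converges:
  sum_{j >= 1} a * r^(j-1) = a / (1 - r).
  = 3/2 / (1 - 5/8)
  = 3/2 / (3/8)
  = 4.

4


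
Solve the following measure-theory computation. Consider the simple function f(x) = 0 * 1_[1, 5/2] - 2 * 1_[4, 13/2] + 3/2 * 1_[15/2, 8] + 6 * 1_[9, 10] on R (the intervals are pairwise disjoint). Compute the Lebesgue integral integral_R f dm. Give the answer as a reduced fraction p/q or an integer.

For a simple function f = sum_i c_i * 1_{A_i} with disjoint A_i,
  integral f dm = sum_i c_i * m(A_i).
Lengths of the A_i:
  m(A_1) = 5/2 - 1 = 3/2.
  m(A_2) = 13/2 - 4 = 5/2.
  m(A_3) = 8 - 15/2 = 1/2.
  m(A_4) = 10 - 9 = 1.
Contributions c_i * m(A_i):
  (0) * (3/2) = 0.
  (-2) * (5/2) = -5.
  (3/2) * (1/2) = 3/4.
  (6) * (1) = 6.
Total: 0 - 5 + 3/4 + 6 = 7/4.

7/4


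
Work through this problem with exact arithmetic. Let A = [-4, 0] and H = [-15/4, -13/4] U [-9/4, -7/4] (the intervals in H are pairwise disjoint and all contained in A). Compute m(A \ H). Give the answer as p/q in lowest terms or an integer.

The ambient interval has length m(A) = 0 - (-4) = 4.
Since the holes are disjoint and sit inside A, by finite additivity
  m(H) = sum_i (b_i - a_i), and m(A \ H) = m(A) - m(H).
Computing the hole measures:
  m(H_1) = -13/4 - (-15/4) = 1/2.
  m(H_2) = -7/4 - (-9/4) = 1/2.
Summed: m(H) = 1/2 + 1/2 = 1.
So m(A \ H) = 4 - 1 = 3.

3


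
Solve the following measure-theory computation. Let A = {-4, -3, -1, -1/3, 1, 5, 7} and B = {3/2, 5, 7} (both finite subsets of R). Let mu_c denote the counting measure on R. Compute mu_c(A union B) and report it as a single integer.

Counting measure on a finite set equals cardinality. By inclusion-exclusion, |A union B| = |A| + |B| - |A cap B|.
|A| = 7, |B| = 3, |A cap B| = 2.
So mu_c(A union B) = 7 + 3 - 2 = 8.

8


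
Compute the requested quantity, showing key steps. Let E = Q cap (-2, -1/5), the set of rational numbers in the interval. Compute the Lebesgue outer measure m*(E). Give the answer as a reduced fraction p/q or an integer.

The set Q cap (-2, -1/5) is countable (a subset of the countable set Q). Lebesgue outer measure of any countable set is 0: each singleton {q} has m*({q}) = 0, and by countable subadditivity m*(union_k {q_k}) <= sum_k m*({q_k}) = sum_k 0 = 0. The reverse inequality m*(E) >= 0 is automatic. So m*(Q cap (-2, -1/5)) = 0.

0


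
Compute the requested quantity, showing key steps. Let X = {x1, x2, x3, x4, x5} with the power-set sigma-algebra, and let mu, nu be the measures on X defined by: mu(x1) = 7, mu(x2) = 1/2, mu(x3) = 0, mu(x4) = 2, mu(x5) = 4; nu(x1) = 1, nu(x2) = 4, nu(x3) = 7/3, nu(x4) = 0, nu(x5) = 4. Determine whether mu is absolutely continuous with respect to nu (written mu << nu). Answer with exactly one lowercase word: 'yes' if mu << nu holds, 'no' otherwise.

mu << nu means: every nu-null measurable set is also mu-null; equivalently, for every atom x, if nu({x}) = 0 then mu({x}) = 0.
Checking each atom:
  x1: nu = 1 > 0 -> no constraint.
  x2: nu = 4 > 0 -> no constraint.
  x3: nu = 7/3 > 0 -> no constraint.
  x4: nu = 0, mu = 2 > 0 -> violates mu << nu.
  x5: nu = 4 > 0 -> no constraint.
The atom(s) x4 violate the condition (nu = 0 but mu > 0). Therefore mu is NOT absolutely continuous w.r.t. nu.

no


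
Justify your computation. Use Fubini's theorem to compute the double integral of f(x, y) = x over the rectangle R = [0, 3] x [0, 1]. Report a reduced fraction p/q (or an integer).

f(x, y) is a tensor product of a function of x and a function of y, and both factors are bounded continuous (hence Lebesgue integrable) on the rectangle, so Fubini's theorem applies:
  integral_R f d(m x m) = (integral_a1^b1 x dx) * (integral_a2^b2 1 dy).
Inner integral in x: integral_{0}^{3} x dx = (3^2 - 0^2)/2
  = 9/2.
Inner integral in y: integral_{0}^{1} 1 dy = (1^1 - 0^1)/1
  = 1.
Product: (9/2) * (1) = 9/2.

9/2


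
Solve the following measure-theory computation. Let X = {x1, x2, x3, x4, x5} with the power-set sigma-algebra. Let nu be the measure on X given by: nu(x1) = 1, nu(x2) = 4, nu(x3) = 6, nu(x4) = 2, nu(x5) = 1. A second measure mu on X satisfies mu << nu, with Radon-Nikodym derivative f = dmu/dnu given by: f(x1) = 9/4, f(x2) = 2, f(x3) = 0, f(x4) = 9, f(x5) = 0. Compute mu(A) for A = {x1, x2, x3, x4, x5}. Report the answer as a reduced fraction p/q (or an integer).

By the defining property of the Radon-Nikodym derivative, for every measurable set A,
  mu(A) = integral_A f dnu.
Since nu is a discrete measure concentrated on the atoms of X, the integral over A reduces to the sum
  mu(A) = sum_{x in A} f(x) * nu({x}).
Computing each term:
  x1: f(x1) * nu(x1) = 9/4 * 1 = 9/4.
  x2: f(x2) * nu(x2) = 2 * 4 = 8.
  x3: f(x3) * nu(x3) = 0 * 6 = 0.
  x4: f(x4) * nu(x4) = 9 * 2 = 18.
  x5: f(x5) * nu(x5) = 0 * 1 = 0.
Summing: mu(A) = 9/4 + 8 + 0 + 18 + 0 = 113/4.

113/4


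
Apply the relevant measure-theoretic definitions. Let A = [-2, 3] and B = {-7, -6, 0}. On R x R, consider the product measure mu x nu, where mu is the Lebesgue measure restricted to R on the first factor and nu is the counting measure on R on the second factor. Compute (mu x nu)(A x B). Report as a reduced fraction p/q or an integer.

For a measurable rectangle A x B, the product measure satisfies
  (mu x nu)(A x B) = mu(A) * nu(B).
  mu(A) = 5.
  nu(B) = 3.
  (mu x nu)(A x B) = 5 * 3 = 15.

15


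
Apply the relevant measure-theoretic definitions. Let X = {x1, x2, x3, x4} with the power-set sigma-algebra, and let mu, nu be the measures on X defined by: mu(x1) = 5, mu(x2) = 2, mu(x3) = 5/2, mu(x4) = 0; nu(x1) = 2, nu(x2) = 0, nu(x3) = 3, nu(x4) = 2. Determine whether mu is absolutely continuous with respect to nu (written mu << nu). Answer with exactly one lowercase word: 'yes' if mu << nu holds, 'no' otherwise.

mu << nu means: every nu-null measurable set is also mu-null; equivalently, for every atom x, if nu({x}) = 0 then mu({x}) = 0.
Checking each atom:
  x1: nu = 2 > 0 -> no constraint.
  x2: nu = 0, mu = 2 > 0 -> violates mu << nu.
  x3: nu = 3 > 0 -> no constraint.
  x4: nu = 2 > 0 -> no constraint.
The atom(s) x2 violate the condition (nu = 0 but mu > 0). Therefore mu is NOT absolutely continuous w.r.t. nu.

no


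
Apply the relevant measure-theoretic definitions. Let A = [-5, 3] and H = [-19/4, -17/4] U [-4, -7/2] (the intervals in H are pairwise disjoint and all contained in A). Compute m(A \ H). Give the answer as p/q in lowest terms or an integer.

The ambient interval has length m(A) = 3 - (-5) = 8.
Since the holes are disjoint and sit inside A, by finite additivity
  m(H) = sum_i (b_i - a_i), and m(A \ H) = m(A) - m(H).
Computing the hole measures:
  m(H_1) = -17/4 - (-19/4) = 1/2.
  m(H_2) = -7/2 - (-4) = 1/2.
Summed: m(H) = 1/2 + 1/2 = 1.
So m(A \ H) = 8 - 1 = 7.

7


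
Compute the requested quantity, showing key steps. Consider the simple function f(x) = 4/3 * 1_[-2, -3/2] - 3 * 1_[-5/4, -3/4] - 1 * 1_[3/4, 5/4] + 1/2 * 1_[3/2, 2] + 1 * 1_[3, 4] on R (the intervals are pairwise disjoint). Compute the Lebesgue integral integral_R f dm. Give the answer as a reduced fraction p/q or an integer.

For a simple function f = sum_i c_i * 1_{A_i} with disjoint A_i,
  integral f dm = sum_i c_i * m(A_i).
Lengths of the A_i:
  m(A_1) = -3/2 - (-2) = 1/2.
  m(A_2) = -3/4 - (-5/4) = 1/2.
  m(A_3) = 5/4 - 3/4 = 1/2.
  m(A_4) = 2 - 3/2 = 1/2.
  m(A_5) = 4 - 3 = 1.
Contributions c_i * m(A_i):
  (4/3) * (1/2) = 2/3.
  (-3) * (1/2) = -3/2.
  (-1) * (1/2) = -1/2.
  (1/2) * (1/2) = 1/4.
  (1) * (1) = 1.
Total: 2/3 - 3/2 - 1/2 + 1/4 + 1 = -1/12.

-1/12


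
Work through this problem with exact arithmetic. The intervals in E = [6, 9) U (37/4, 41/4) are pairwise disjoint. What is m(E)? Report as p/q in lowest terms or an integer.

For pairwise disjoint intervals, m(union_i I_i) = sum_i m(I_i),
and m is invariant under swapping open/closed endpoints (single points have measure 0).
So m(E) = sum_i (b_i - a_i).
  I_1 has length 9 - 6 = 3.
  I_2 has length 41/4 - 37/4 = 1.
Summing:
  m(E) = 3 + 1 = 4.

4


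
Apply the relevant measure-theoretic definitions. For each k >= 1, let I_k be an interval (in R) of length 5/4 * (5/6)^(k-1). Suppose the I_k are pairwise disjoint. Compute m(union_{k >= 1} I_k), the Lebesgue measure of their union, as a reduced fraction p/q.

By countable additivity of the Lebesgue measure on pairwise disjoint measurable sets,
  m(union_{k >= 1} I_k) = sum_{k >= 1} m(I_k) = sum_{k >= 1} a * r^(k-1),
  with a = 5/4 and r = 5/6.
Since 0 < r = 5/6 < 1, the geometric series converges:
  sum_{k >= 1} a * r^(k-1) = a / (1 - r).
  = 5/4 / (1 - 5/6)
  = 5/4 / (1/6)
  = 15/2.

15/2


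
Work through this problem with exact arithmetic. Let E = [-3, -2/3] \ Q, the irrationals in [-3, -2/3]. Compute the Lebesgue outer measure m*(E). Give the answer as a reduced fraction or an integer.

The interval I = [-3, -2/3] has m(I) = -2/3 - (-3) = 7/3 (endpoints are measure-zero, so open/closed/half-open agree). Write I = (I cap Q) u (I \ Q). The rationals in I are countable, so m*(I cap Q) = 0 (cover each rational by intervals whose total length is arbitrarily small). By countable subadditivity m*(I) <= m*(I cap Q) + m*(I \ Q), hence m*(I \ Q) >= m(I) = 7/3. The reverse inequality m*(I \ Q) <= m*(I) = 7/3 is trivial since (I \ Q) is a subset of I. Therefore m*(I \ Q) = 7/3.

7/3


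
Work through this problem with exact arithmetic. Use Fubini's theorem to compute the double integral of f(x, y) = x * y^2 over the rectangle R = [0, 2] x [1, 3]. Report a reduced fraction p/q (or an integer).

f(x, y) is a tensor product of a function of x and a function of y, and both factors are bounded continuous (hence Lebesgue integrable) on the rectangle, so Fubini's theorem applies:
  integral_R f d(m x m) = (integral_a1^b1 x dx) * (integral_a2^b2 y^2 dy).
Inner integral in x: integral_{0}^{2} x dx = (2^2 - 0^2)/2
  = 2.
Inner integral in y: integral_{1}^{3} y^2 dy = (3^3 - 1^3)/3
  = 26/3.
Product: (2) * (26/3) = 52/3.

52/3


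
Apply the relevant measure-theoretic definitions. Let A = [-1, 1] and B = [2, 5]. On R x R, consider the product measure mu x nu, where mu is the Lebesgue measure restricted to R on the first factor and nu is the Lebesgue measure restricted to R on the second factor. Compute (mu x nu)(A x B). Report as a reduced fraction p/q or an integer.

For a measurable rectangle A x B, the product measure satisfies
  (mu x nu)(A x B) = mu(A) * nu(B).
  mu(A) = 2.
  nu(B) = 3.
  (mu x nu)(A x B) = 2 * 3 = 6.

6


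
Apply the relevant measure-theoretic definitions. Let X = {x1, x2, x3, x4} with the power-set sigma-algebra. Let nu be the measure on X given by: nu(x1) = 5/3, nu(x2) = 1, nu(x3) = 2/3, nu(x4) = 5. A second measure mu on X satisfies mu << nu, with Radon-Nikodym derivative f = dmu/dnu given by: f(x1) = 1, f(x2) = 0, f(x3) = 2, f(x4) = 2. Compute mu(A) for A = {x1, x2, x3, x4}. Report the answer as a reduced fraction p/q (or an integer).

By the defining property of the Radon-Nikodym derivative, for every measurable set A,
  mu(A) = integral_A f dnu.
Since nu is a discrete measure concentrated on the atoms of X, the integral over A reduces to the sum
  mu(A) = sum_{x in A} f(x) * nu({x}).
Computing each term:
  x1: f(x1) * nu(x1) = 1 * 5/3 = 5/3.
  x2: f(x2) * nu(x2) = 0 * 1 = 0.
  x3: f(x3) * nu(x3) = 2 * 2/3 = 4/3.
  x4: f(x4) * nu(x4) = 2 * 5 = 10.
Summing: mu(A) = 5/3 + 0 + 4/3 + 10 = 13.

13


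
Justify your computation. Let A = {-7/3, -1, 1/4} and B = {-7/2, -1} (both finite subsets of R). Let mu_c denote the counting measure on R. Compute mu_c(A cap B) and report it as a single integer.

Counting measure on a finite set equals cardinality. mu_c(A cap B) = |A cap B| (elements appearing in both).
Enumerating the elements of A that also lie in B gives 1 element(s).
So mu_c(A cap B) = 1.

1


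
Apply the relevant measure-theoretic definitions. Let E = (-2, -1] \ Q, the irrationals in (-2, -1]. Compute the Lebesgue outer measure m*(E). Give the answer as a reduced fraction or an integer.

The interval I = (-2, -1] has m(I) = -1 - (-2) = 1 (endpoints are measure-zero, so open/closed/half-open agree). Write I = (I cap Q) u (I \ Q). The rationals in I are countable, so m*(I cap Q) = 0 (cover each rational by intervals whose total length is arbitrarily small). By countable subadditivity m*(I) <= m*(I cap Q) + m*(I \ Q), hence m*(I \ Q) >= m(I) = 1. The reverse inequality m*(I \ Q) <= m*(I) = 1 is trivial since (I \ Q) is a subset of I. Therefore m*(I \ Q) = 1.

1


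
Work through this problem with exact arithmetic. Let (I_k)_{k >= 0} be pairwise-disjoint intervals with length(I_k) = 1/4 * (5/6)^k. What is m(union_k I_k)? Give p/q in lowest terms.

By countable additivity of the Lebesgue measure on pairwise disjoint measurable sets,
  m(union_{k >= 0} I_k) = sum_{k >= 0} m(I_k) = sum_{k >= 0} a * r^k,
  with a = 1/4 and r = 5/6.
Since 0 < r = 5/6 < 1, the geometric series converges:
  sum_{k >= 0} a * r^k = a / (1 - r).
  = 1/4 / (1 - 5/6)
  = 1/4 / (1/6)
  = 3/2.

3/2


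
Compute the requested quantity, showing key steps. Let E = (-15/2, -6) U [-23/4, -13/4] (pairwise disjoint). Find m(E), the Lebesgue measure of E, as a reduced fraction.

For pairwise disjoint intervals, m(union_i I_i) = sum_i m(I_i),
and m is invariant under swapping open/closed endpoints (single points have measure 0).
So m(E) = sum_i (b_i - a_i).
  I_1 has length -6 - (-15/2) = 3/2.
  I_2 has length -13/4 - (-23/4) = 5/2.
Summing:
  m(E) = 3/2 + 5/2 = 4.

4


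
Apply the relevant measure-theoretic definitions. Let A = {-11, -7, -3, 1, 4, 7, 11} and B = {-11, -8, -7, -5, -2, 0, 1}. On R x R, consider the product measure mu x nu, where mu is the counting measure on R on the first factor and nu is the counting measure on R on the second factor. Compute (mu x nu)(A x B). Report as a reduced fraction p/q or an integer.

For a measurable rectangle A x B, the product measure satisfies
  (mu x nu)(A x B) = mu(A) * nu(B).
  mu(A) = 7.
  nu(B) = 7.
  (mu x nu)(A x B) = 7 * 7 = 49.

49


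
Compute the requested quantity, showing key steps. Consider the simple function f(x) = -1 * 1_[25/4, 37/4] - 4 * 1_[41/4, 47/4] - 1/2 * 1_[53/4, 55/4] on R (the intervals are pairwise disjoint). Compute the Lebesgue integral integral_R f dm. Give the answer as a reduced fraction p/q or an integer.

For a simple function f = sum_i c_i * 1_{A_i} with disjoint A_i,
  integral f dm = sum_i c_i * m(A_i).
Lengths of the A_i:
  m(A_1) = 37/4 - 25/4 = 3.
  m(A_2) = 47/4 - 41/4 = 3/2.
  m(A_3) = 55/4 - 53/4 = 1/2.
Contributions c_i * m(A_i):
  (-1) * (3) = -3.
  (-4) * (3/2) = -6.
  (-1/2) * (1/2) = -1/4.
Total: -3 - 6 - 1/4 = -37/4.

-37/4
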